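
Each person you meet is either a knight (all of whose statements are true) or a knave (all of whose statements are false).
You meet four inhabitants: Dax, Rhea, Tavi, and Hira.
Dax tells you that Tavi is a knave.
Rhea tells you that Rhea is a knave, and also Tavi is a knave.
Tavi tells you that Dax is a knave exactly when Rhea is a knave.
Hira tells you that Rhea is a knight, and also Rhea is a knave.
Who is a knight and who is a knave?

Suppose Dax is a knight. Then Dax's statement "Tavi is a knave" would have to be true. Checking the 8 ways to assign the others, none is consistent with every speaker.
(For instance, with Rhea=knave, Tavi=knight, Hira=knave, Dax's claim "Tavi is a knave" comes out false where it would need to be true.)
So Dax must be a knave, making "Tavi is a knave" false. Taking Dax=knave, Rhea=knave, Tavi=knight, Hira=knave, each remaining statement checks out:
  Rhea (knave): "Rhea is a knave, and also Tavi is a knave" — false. ✓
  Tavi (knight): "Dax is a knave exactly when Rhea is a knave" — true. ✓
  Hira (knave): "Rhea is a knight, and also Rhea is a knave" — false. ✓
This is the unique consistent assignment.

Dax is a knave, Rhea is a knave, Tavi is a knight, and Hira is a knave.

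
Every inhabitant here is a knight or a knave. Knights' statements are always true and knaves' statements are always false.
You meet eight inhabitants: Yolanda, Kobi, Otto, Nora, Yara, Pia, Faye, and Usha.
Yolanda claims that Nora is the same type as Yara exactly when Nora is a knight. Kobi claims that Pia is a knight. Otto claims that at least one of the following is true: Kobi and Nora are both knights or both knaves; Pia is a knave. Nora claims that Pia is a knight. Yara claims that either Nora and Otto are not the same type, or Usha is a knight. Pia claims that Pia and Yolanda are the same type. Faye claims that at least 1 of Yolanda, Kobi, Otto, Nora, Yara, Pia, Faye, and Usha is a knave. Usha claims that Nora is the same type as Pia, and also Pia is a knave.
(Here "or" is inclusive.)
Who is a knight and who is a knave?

Knights: Yolanda, Otto, Yara, Faye, and Usha. Knaves: Kobi, Nora, and Pia.

Yolanda is a knight, so "Nora is the same type as Yara exactly when Nora is a knight" must be true — and it is.
Since Kobi is a knave, "Pia is a knight" needs to be False, which holds.
Since Otto is a knight, "at least one of the following is true: Kobi and Nora are both knights or both knaves; Pia is a knave" needs to be true, which holds.
Nora is a knave, so "Pia is a knight" must be False — and it is.
Yara is a knight, so "either Nora and Otto are not the same type, or Usha is a knight" must be true — and it is.
Since Pia is a knave, "Pia and Yolanda are the same type" needs to be False, which holds.
Since Faye is a knight, "at least 1 of Yolanda, Kobi, Otto, Nora, Yara, Pia, Faye, and Usha is a knave" needs to be true, which holds.
Usha is a knight, and the claim "Nora is the same type as Pia, and also Pia is a knave" is indeed true.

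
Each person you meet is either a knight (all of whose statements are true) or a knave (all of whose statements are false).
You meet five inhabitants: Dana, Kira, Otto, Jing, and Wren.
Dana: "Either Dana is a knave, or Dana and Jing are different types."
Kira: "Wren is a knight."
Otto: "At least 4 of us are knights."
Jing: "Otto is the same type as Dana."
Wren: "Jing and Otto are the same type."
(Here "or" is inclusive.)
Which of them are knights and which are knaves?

Suppose Dana is a knave. Then Dana's statement "either Dana is a knave, or Dana and Jing are different types" would have to be false. Checking the 16 ways to assign the others, none is consistent with every speaker.
(For instance, with Kira=knight, Otto=knave, Jing=knave, Wren=knight, Dana's claim "either Dana is a knave, or Dana and Jing are different types" comes out true where it would need to be false.)
So Dana must be a knight, making "either Dana is a knave, or Dana and Jing are different types" true. Taking Dana=knight, Kira=knight, Otto=knave, Jing=knave, Wren=knight, each remaining statement checks out:
  Kira (knight): "Wren is a knight" — true. ✓
  Otto (knave): "at least 4 of us are knights" — false. ✓
  Jing (knave): "Otto is the same type as Dana" — false. ✓
  Wren (knight): "Jing and Otto are the same type" — true. ✓
This is the unique consistent assignment.

Knights: Dana, Kira, and Wren. Knaves: Otto and Jing.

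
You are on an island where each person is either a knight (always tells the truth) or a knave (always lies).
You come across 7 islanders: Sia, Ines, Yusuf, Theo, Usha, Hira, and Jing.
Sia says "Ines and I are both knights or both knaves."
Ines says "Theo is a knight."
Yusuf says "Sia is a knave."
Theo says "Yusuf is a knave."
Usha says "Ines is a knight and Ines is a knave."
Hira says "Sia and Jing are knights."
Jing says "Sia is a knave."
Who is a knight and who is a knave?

Sia is a knight, and the claim "Ines and I are both knights or both knaves" is indeed true.
Ines is a knight, so "Theo is a knight" must be true — and it is.
Yusuf is a knave, and the claim "Sia is a knave" is indeed false.
Theo is a knight, so "Yusuf is a knave" must be true — and it is.
Usha is a knave, so "Ines is a knight and Ines is a knave" must be false — and it is.
Hira is a knave; "Sia and Jing are knights" is false, as required.
Jing is a knave; "Sia is a knave" is false, as required.

Sia is a knight, Ines is a knight, Yusuf is a knave, Theo is a knight, Usha is a knave, Hira is a knave, and Jing is a knave.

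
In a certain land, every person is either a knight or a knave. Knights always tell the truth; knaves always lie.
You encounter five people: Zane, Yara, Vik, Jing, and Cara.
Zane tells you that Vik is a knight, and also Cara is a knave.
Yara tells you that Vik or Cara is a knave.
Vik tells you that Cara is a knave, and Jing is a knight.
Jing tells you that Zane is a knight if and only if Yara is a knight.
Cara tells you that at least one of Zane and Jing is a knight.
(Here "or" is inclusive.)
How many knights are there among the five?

1

The unique consistent assignment is Zane=knave, Yara=knight, Vik=knave, Jing=knave, Cara=knave.
That has 1 knight.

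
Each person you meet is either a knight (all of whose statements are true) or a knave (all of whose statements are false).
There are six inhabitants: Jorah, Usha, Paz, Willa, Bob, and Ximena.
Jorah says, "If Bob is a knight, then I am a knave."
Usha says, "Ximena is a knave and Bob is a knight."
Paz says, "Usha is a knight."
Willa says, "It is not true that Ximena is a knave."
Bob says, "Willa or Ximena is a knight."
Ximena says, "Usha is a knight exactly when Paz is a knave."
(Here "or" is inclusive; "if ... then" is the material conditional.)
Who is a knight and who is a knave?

Jorah is a knight, Usha is a knave, Paz is a knave, Willa is a knave, Bob is a knave, and Ximena is a knave.

Jorah (knight): "if Bob is a knight, then I am a knave" — true. ✓
Usha is a knave; "Ximena is a knave and Bob is a knight" is False, as required.
Paz (knave): "Usha is a knight" — False. ✓
Willa is a knave; "it is not true that Ximena is a knave" is False, as required.
As a knave, Bob's statement "Willa or Ximena is a knight" should be False; it is.
As a knave, Ximena's statement "Usha is a knight exactly when Paz is a knave" should be False; it is.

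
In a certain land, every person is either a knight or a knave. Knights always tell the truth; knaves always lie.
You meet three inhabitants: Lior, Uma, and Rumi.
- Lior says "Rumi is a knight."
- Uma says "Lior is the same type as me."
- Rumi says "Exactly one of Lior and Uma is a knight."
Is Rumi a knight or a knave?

Rumi is a knight.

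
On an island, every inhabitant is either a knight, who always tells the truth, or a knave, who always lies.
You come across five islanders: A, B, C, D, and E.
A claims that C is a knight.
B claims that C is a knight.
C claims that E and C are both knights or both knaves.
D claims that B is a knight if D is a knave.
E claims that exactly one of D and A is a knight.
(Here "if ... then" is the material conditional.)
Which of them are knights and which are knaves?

Suppose A is a knight. Then A's statement "C is a knight" would have to be true. Checking the 16 ways to assign the others, none is consistent with every speaker.
(For instance, with B=knave, C=knave, D=knight, E=knight, A's claim "C is a knight" comes out false where it would need to be true.)
So A must be a knave, making "C is a knight" false. Taking A=knave, B=knave, C=knave, D=knight, E=knight, each remaining statement checks out:
  B (knave): "C is a knight" — false. ✓
  C (knave): "E and C are both knights or both knaves" — false. ✓
  D (knight): "B is a knight if D is a knave" — true. ✓
  E (knight): "exactly one of D and A is a knight" — true. ✓
This is the unique consistent assignment.

A is a knave, B is a knave, C is a knave, D is a knight, and E is a knight.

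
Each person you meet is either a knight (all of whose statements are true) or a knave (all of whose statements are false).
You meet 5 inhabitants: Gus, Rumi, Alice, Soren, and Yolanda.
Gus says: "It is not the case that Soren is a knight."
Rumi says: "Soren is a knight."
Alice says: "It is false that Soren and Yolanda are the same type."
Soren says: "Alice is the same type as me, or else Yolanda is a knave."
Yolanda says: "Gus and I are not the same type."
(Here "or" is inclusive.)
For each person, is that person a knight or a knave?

Gus is a knave, Rumi is a knight, Alice is a knight, Soren is a knight, and Yolanda is a knave.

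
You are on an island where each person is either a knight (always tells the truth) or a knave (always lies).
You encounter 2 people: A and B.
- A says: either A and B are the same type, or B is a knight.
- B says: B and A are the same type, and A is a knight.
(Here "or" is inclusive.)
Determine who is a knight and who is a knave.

Suppose A is a knave. Then A's statement "either A and B are the same type, or B is a knight" would have to be false. Checking the 2 ways to assign the others, none is consistent with every speaker.
(For instance, with B=knight, A's claim "either A and B are the same type, or B is a knight" comes out true where it would need to be false.)
So A must be a knight, making "either A and B are the same type, or B is a knight" true. Taking A=knight, B=knight, each remaining statement checks out:
  B (knight): "B and A are the same type, and A is a knight" — true. ✓
This is the unique consistent assignment.

A is a knight and B is a knight.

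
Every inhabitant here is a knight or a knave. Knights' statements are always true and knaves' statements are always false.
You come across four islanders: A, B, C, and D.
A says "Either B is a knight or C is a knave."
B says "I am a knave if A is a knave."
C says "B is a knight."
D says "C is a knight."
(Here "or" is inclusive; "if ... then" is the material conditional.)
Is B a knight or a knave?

B is a knight.

Consistent assignments: {A=knight, B=knight, C=knight, D=knight}
In every consistent assignment, B is a knight.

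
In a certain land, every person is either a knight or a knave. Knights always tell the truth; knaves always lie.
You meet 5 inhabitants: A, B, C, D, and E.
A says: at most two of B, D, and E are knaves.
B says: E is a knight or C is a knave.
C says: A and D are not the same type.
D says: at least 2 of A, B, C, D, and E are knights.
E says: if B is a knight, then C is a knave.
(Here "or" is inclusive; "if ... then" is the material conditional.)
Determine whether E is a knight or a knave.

E is a knight.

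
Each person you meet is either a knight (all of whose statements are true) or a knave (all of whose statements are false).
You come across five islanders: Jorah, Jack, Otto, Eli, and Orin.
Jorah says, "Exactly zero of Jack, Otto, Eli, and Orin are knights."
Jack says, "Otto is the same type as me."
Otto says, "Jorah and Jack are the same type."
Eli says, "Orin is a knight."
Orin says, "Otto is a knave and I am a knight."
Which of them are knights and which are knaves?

Jorah is a knave, Jack is a knave, Otto is a knight, Eli is a knave, and Orin is a knave.

Since Jorah is a knave, "exactly zero of Jack, Otto, Eli, and Orin are knights" needs to be false, which holds.
Jack is a knave, so "Otto is the same type as me" must be false — and it is.
Otto (knight): "Jorah and Jack are the same type" — true. ✓
Eli is a knave, so "Orin is a knight" must be false — and it is.
As a knave, Orin's statement "Otto is a knave and I am a knight" should be false; it is.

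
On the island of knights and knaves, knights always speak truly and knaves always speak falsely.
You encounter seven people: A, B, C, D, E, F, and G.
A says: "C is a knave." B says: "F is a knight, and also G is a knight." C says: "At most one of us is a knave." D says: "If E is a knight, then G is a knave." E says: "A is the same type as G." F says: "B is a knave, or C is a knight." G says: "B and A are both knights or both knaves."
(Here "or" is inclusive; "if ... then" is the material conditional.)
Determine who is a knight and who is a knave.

A is a knight, B is a knave, C is a knave, D is a knight, E is a knave, F is a knight, and G is a knave.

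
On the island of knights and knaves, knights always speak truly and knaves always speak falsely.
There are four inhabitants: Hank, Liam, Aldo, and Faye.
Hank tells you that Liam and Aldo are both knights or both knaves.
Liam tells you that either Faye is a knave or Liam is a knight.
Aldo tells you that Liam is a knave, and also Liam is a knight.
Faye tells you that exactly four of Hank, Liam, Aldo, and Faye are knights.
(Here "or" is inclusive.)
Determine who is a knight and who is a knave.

Knights: Liam. Knaves: Hank, Aldo, and Faye.

Suppose Hank is a knight. Then Hank's statement "Liam and Aldo are both knights or both knaves" would have to be true. Checking the 8 ways to assign the others, none is consistent with every speaker.
(For instance, with Liam=knight, Aldo=knave, Faye=knave, Hank's claim "Liam and Aldo are both knights or both knaves" comes out false where it would need to be true.)
So Hank must be a knave, making "Liam and Aldo are both knights or both knaves" false. Taking Hank=knave, Liam=knight, Aldo=knave, Faye=knave, each remaining statement checks out:
  Liam (knight): "either Faye is a knave or Liam is a knight" — true. ✓
  Aldo (knave): "Liam is a knave, and also Liam is a knight" — false. ✓
  Faye (knave): "exactly four of Hank, Liam, Aldo, and Faye are knights" — false. ✓
This is the unique consistent assignment.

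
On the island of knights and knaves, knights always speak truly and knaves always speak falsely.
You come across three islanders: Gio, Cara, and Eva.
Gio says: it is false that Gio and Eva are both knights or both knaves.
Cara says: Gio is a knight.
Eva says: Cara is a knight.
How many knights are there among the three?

0

The unique consistent assignment is Gio=knave, Cara=knave, Eva=knave.
That has 0 knights.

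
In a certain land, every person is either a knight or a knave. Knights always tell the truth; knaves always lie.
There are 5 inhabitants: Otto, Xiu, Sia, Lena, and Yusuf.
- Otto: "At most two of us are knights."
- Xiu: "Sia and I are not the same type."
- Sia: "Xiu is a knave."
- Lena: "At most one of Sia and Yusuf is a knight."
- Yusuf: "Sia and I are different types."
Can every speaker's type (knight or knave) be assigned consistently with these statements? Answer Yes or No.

Yes

One consistent assignment: Otto=knave, Xiu=knight, Sia=knave, Lena=knight, Yusuf=knight.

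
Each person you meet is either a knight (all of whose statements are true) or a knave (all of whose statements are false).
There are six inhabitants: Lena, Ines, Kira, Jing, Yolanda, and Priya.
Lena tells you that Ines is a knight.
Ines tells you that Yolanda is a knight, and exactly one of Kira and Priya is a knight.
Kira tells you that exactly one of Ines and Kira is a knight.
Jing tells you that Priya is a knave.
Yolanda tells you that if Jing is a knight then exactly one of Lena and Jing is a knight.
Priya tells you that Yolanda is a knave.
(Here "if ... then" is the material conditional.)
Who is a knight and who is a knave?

Knights: Jing and Yolanda. Knaves: Lena, Ines, Kira, and Priya.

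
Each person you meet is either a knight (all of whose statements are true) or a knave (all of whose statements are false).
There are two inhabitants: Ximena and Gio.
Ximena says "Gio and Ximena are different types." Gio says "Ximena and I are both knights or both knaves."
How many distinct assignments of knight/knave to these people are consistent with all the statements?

1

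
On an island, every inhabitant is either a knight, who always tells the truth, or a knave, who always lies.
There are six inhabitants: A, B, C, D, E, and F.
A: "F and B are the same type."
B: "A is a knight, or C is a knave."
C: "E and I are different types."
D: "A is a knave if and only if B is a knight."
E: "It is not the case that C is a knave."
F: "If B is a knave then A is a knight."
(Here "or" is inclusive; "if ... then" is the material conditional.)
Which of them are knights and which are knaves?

A (knight): "F and B are the same type" — true. ✓
B is a knight, so "A is a knight, or C is a knave" must be true — and it is.
C is a knave; "E and I are different types" is false, as required.
Since D is a knave, "A is a knave if and only if B is a knight" needs to be false, which holds.
E is a knave; "it is not the case that C is a knave" is false, as required.
Since F is a knight, "if B is a knave then A is a knight" needs to be true, which holds.

A is a knight, B is a knight, C is a knave, D is a knave, E is a knave, and F is a knight.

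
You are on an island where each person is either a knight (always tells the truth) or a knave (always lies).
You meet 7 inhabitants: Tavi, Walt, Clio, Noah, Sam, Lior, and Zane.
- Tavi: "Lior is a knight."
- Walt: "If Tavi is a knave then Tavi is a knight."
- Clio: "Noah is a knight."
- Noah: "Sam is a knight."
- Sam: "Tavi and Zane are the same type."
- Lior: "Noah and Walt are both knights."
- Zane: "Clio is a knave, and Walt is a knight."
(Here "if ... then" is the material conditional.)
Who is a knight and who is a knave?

Tavi is a knave, Walt is a knave, Clio is a knight, Noah is a knight, Sam is a knight, Lior is a knave, and Zane is a knave.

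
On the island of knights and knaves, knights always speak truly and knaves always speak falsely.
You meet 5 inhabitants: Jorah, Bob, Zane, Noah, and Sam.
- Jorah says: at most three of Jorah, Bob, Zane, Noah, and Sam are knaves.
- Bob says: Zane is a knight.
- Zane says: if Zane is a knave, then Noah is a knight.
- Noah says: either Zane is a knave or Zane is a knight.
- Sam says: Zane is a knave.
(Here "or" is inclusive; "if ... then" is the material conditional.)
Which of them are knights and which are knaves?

Suppose Jorah is a knave. Then Jorah's statement "at most three of Jorah, Bob, Zane, Noah, and Sam are knaves" would have to be false. Checking the 16 ways to assign the others, none is consistent with every speaker.
(For instance, with Bob=knight, Zane=knight, Noah=knight, Sam=knave, Jorah's claim "at most three of Jorah, Bob, Zane, Noah, and Sam are knaves" comes out true where it would need to be false.)
So Jorah must be a knight, making "at most three of Jorah, Bob, Zane, Noah, and Sam are knaves" true. Taking Jorah=knight, Bob=knight, Zane=knight, Noah=knight, Sam=knave, each remaining statement checks out:
  Bob (knight): "Zane is a knight" — true. ✓
  Zane (knight): "if Zane is a knave, then Noah is a knight" — true. ✓
  Noah (knight): "either Zane is a knave or Zane is a knight" — true. ✓
  Sam (knave): "Zane is a knave" — false. ✓
This is the unique consistent assignment.

Knights: Jorah, Bob, Zane, and Noah. Knaves: Sam.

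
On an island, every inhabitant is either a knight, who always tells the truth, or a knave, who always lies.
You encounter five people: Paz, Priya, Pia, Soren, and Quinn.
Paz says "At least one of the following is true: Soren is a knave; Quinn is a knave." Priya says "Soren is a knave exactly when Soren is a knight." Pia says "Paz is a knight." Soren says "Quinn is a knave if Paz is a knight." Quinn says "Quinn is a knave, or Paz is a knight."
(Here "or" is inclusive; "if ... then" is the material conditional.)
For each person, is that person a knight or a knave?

Knights: Paz, Pia, and Quinn. Knaves: Priya and Soren.

Since Paz is a knight, "at least one of the following is true: Soren is a knave; Quinn is a knave" needs to be true, which holds.
Priya is a knave, so "Soren is a knave exactly when Soren is a knight" must be False — and it is.
Since Pia is a knight, "Paz is a knight" needs to be true, which holds.
Soren (knave): "Quinn is a knave if Paz is a knight" — False. ✓
Quinn is a knight, and the claim "Quinn is a knave, or Paz is a knight" is indeed true.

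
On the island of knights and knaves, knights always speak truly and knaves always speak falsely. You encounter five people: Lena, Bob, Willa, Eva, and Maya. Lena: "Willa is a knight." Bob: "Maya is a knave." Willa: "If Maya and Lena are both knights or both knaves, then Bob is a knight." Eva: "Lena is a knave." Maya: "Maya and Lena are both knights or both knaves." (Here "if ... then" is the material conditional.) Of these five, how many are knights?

3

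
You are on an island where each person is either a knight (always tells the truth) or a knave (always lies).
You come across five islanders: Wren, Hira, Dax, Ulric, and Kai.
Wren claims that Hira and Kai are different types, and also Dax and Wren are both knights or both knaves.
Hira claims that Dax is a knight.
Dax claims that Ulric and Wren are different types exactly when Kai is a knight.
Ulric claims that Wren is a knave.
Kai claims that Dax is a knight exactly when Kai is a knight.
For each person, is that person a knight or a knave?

Since Wren is a knave, "Hira and Kai are different types, and also Dax and Wren are both knights or both knaves" needs to be False, which holds.
Hira is a knight, and the claim "Dax is a knight" is indeed true.
Dax is a knight; "Ulric and Wren are different types exactly when Kai is a knight" is true, as required.
Ulric is a knight; "Wren is a knave" is true, as required.
Kai is a knight, so "Dax is a knight exactly when Kai is a knight" must be true — and it is.

Wren is a knave, Hira is a knight, Dax is a knight, Ulric is a knight, and Kai is a knight.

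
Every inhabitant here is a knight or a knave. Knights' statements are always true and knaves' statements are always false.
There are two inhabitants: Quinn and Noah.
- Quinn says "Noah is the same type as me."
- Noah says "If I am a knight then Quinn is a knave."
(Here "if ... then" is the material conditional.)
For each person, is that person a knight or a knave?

Quinn is a knave and Noah is a knight.

Suppose Quinn is a knight. Then Quinn's statement "Noah is the same type as me" would have to be true. Checking the 2 ways to assign the others, none is consistent with every speaker.
(For instance, with Noah=knight, Noah's claim "if I am a knight then Quinn is a knave" comes out false where it would need to be true.)
So Quinn must be a knave, making "Noah is the same type as me" false. Taking Quinn=knave, Noah=knight, each remaining statement checks out:
  Noah (knight): "if I am a knight then Quinn is a knave" — true. ✓
This is the unique consistent assignment.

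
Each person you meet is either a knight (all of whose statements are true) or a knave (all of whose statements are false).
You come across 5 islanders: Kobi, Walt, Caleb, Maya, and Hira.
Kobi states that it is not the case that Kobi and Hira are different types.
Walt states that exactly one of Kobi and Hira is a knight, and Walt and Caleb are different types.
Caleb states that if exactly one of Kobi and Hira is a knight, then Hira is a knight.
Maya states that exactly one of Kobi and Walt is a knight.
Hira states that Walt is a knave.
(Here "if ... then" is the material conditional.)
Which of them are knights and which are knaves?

Suppose Kobi is a knave. Then Kobi's statement "it is not the case that Kobi and Hira are different types" would have to be false. Checking the 16 ways to assign the others, none is consistent with every speaker.
(For instance, with Walt=knave, Caleb=knight, Maya=knight, Hira=knight, Walt's claim "exactly one of Kobi and Hira is a knight, and Walt and Caleb are different types" comes out true where it would need to be false.)
So Kobi must be a knight, making "it is not the case that Kobi and Hira are different types" true. Taking Kobi=knight, Walt=knave, Caleb=knight, Maya=knight, Hira=knight, each remaining statement checks out:
  Walt (knave): "exactly one of Kobi and Hira is a knight, and Walt and Caleb are different types" — false. ✓
  Caleb (knight): "if exactly one of Kobi and Hira is a knight, then Hira is a knight" — true. ✓
  Maya (knight): "exactly one of Kobi and Walt is a knight" — true. ✓
  Hira (knight): "Walt is a knave" — true. ✓
This is the unique consistent assignment.

Knights: Kobi, Caleb, Maya, and Hira. Knaves: Walt.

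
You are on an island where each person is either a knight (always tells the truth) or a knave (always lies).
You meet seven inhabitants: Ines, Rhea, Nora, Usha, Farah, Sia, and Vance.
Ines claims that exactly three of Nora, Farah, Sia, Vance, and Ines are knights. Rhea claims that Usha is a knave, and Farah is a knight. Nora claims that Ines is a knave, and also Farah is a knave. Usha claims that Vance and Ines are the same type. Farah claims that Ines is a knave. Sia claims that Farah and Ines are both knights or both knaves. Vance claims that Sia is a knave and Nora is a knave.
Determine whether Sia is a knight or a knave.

Sia is a knave.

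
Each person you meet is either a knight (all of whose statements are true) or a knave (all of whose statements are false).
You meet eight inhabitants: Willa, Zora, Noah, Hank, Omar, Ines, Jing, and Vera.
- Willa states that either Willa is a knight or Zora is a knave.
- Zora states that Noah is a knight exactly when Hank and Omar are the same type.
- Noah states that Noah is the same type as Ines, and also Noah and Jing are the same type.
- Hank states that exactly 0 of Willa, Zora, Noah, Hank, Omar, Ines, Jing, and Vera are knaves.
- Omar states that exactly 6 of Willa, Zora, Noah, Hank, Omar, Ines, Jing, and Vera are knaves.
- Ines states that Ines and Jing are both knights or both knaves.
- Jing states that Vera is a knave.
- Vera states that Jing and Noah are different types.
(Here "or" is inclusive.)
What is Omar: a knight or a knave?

Omar is a knave.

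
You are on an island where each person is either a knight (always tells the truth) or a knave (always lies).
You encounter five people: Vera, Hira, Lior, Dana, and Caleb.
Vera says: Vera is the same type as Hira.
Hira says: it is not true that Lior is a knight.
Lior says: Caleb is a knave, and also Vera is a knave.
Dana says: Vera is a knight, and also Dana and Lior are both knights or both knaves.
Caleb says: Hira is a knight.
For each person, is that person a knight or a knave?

Vera is a knave, so "Vera is the same type as Hira" must be False — and it is.
Hira is a knight, and the claim "it is not true that Lior is a knight" is indeed true.
Lior is a knave; "Caleb is a knave, and also Vera is a knave" is False, as required.
Dana is a knave; "Vera is a knight, and also Dana and Lior are both knights or both knaves" is False, as required.
Caleb is a knight; "Hira is a knight" is true, as required.

Knights: Hira and Caleb. Knaves: Vera, Lior, and Dana.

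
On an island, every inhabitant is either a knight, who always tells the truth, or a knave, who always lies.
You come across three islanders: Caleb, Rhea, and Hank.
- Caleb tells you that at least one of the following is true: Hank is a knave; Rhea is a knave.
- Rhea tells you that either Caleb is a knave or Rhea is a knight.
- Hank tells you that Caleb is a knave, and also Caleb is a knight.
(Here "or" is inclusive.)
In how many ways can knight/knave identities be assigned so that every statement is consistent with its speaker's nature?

2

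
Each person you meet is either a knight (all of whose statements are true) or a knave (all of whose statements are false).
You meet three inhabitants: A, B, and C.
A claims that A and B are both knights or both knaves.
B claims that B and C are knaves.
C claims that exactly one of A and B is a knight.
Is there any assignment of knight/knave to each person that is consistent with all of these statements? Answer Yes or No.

No

Checking all 8 assignments, each has at least one speaker whose statement's truth value contradicts their type.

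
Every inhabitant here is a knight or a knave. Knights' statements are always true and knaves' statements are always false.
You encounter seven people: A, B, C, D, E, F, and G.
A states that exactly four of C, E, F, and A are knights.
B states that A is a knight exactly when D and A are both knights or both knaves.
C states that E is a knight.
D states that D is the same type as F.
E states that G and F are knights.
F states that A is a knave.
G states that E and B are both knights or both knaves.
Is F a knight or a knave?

F is a knight.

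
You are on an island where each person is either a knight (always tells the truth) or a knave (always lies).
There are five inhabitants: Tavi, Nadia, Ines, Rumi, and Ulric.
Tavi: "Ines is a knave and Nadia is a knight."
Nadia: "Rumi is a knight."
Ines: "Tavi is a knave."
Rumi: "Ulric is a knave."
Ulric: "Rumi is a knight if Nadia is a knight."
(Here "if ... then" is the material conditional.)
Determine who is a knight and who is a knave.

Tavi is a knave, Nadia is a knave, Ines is a knight, Rumi is a knave, and Ulric is a knight.

Suppose Tavi is a knight. Then Tavi's statement "Ines is a knave and Nadia is a knight" would have to be true. Checking the 16 ways to assign the others, none is consistent with every speaker.
(For instance, with Nadia=knave, Ines=knight, Rumi=knave, Ulric=knight, Tavi's claim "Ines is a knave and Nadia is a knight" comes out false where it would need to be true.)
So Tavi must be a knave, making "Ines is a knave and Nadia is a knight" false. Taking Tavi=knave, Nadia=knave, Ines=knight, Rumi=knave, Ulric=knight, each remaining statement checks out:
  Nadia (knave): "Rumi is a knight" — false. ✓
  Ines (knight): "Tavi is a knave" — true. ✓
  Rumi (knave): "Ulric is a knave" — false. ✓
  Ulric (knight): "Rumi is a knight if Nadia is a knight" — true. ✓
This is the unique consistent assignment.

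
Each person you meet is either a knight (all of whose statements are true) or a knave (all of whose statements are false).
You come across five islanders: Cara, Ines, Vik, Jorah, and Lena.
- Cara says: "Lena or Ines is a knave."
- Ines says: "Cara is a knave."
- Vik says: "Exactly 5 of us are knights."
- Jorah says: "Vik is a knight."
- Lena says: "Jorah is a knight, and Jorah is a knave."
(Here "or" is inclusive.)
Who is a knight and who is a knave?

Suppose Cara is a knave. Then Cara's statement "Lena or Ines is a knave" would have to be false. Checking the 16 ways to assign the others, none is consistent with every speaker.
(For instance, with Ines=knave, Vik=knave, Jorah=knave, Lena=knave, Cara's claim "Lena or Ines is a knave" comes out true where it would need to be false.)
So Cara must be a knight, making "Lena or Ines is a knave" true. Taking Cara=knight, Ines=knave, Vik=knave, Jorah=knave, Lena=knave, each remaining statement checks out:
  Ines (knave): "Cara is a knave" — false. ✓
  Vik (knave): "exactly 5 of us are knights" — false. ✓
  Jorah (knave): "Vik is a knight" — false. ✓
  Lena (knave): "Jorah is a knight, and Jorah is a knave" — false. ✓
This is the unique consistent assignment.

Cara is a knight, Ines is a knave, Vik is a knave, Jorah is a knave, and Lena is a knave.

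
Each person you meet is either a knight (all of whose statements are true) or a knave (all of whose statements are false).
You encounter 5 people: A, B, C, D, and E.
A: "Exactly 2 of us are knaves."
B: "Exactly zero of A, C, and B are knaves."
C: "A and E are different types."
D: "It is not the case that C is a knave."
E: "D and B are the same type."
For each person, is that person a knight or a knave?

A (knight): "exactly 2 of us are knaves" — True. ✓
B is a knave; "exactly zero of A, C, and B are knaves" is false, as required.
C is a knight, so "A and E are different types" must be True — and it is.
D (knight): "it is not the case that C is a knave" — True. ✓
E is a knave; "D and B are the same type" is false, as required.

A is a knight, B is a knave, C is a knight, D is a knight, and E is a knave.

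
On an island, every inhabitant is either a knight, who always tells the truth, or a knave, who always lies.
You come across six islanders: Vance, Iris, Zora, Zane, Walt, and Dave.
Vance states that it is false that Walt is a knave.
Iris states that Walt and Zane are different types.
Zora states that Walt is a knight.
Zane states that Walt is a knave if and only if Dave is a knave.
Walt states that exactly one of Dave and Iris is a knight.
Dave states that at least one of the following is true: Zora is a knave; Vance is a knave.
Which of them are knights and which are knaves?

Vance is a knight, Iris is a knight, Zora is a knight, Zane is a knave, Walt is a knight, and Dave is a knave.

Since Vance is a knight, "it is false that Walt is a knave" needs to be true, which holds.
Since Iris is a knight, "Walt and Zane are different types" needs to be true, which holds.
Zora is a knight, so "Walt is a knight" must be true — and it is.
Zane is a knave; "Walt is a knave if and only if Dave is a knave" is False, as required.
As a knight, Walt's statement "exactly one of Dave and Iris is a knight" should be true; it is.
Dave (knave): "at least one of the following is true: Zora is a knave; Vance is a knave" — False. ✓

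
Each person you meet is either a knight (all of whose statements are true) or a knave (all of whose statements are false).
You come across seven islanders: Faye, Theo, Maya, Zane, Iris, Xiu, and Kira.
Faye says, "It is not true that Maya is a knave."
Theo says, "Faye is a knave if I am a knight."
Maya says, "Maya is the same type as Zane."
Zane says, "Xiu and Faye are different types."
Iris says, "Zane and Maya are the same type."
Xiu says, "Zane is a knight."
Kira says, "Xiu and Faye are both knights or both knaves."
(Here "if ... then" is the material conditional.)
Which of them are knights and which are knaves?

Faye is a knave, Theo is a knight, Maya is a knave, Zane is a knight, Iris is a knave, Xiu is a knight, and Kira is a knave.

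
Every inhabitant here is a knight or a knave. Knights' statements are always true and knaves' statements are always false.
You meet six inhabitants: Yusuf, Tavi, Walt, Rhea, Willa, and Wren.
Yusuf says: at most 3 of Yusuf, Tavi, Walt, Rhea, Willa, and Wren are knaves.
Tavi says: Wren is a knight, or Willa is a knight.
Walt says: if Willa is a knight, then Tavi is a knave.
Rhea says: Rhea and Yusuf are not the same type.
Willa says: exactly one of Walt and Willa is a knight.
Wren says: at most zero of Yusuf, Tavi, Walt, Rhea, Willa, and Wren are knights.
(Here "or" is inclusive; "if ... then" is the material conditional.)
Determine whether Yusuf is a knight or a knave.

Consistent assignments: {Yusuf=knave, Tavi=knight, Walt=knave, Rhea=knave, Willa=knight, Wren=knave}
In every consistent assignment, Yusuf is a knave.

Yusuf is a knave.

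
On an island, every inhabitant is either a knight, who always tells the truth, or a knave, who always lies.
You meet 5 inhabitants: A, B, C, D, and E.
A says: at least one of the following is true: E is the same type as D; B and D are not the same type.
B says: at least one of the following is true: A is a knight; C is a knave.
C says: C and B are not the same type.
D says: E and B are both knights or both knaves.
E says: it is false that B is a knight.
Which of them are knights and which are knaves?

A is a knave, B is a knave, C is a knight, D is a knave, and E is a knight.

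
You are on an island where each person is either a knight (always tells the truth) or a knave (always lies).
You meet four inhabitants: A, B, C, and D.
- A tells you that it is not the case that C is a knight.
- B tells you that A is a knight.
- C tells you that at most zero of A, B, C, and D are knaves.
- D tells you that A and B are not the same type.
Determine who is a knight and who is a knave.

A is a knight, B is a knight, C is a knave, and D is a knave.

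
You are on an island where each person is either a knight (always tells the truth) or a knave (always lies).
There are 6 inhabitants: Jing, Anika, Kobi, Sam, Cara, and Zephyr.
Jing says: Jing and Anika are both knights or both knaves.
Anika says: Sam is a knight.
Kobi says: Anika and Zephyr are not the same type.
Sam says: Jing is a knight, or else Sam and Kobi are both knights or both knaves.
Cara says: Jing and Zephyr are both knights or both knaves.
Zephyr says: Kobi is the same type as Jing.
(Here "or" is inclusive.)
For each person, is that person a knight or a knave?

Since Jing is a knave, "Jing and Anika are both knights or both knaves" needs to be false, which holds.
Anika (knight): "Sam is a knight" — true. ✓
Kobi (knight): "Anika and Zephyr are not the same type" — true. ✓
Sam is a knight, so "Jing is a knight, or else Sam and Kobi are both knights or both knaves" must be true — and it is.
Cara (knight): "Jing and Zephyr are both knights or both knaves" — true. ✓
Zephyr is a knave; "Kobi is the same type as Jing" is false, as required.

Jing is a knave, Anika is a knight, Kobi is a knight, Sam is a knight, Cara is a knight, and Zephyr is a knave.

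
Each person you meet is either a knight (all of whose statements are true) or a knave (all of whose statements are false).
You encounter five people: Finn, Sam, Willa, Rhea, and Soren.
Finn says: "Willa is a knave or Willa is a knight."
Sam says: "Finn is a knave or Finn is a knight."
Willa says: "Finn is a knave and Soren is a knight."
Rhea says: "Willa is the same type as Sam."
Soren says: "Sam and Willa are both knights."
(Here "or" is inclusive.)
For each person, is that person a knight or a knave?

Since Finn is a knight, "Willa is a knave or Willa is a knight" needs to be true, which holds.
Since Sam is a knight, "Finn is a knave or Finn is a knight" needs to be true, which holds.
Willa is a knave, and the claim "Finn is a knave and Soren is a knight" is indeed False.
As a knave, Rhea's statement "Willa is the same type as Sam" should be False; it is.
As a knave, Soren's statement "Sam and Willa are both knights" should be False; it is.

Finn is a knight, Sam is a knight, Willa is a knave, Rhea is a knave, and Soren is a knave.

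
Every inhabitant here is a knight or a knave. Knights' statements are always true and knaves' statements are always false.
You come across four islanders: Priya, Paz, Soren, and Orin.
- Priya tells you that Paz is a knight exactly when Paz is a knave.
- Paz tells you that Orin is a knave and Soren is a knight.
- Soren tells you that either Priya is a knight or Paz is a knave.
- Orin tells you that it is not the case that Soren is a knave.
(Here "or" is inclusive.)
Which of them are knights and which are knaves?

Priya is a knave, Paz is a knave, Soren is a knight, and Orin is a knight.

Priya is a knave, and the claim "Paz is a knight exactly when Paz is a knave" is indeed False.
As a knave, Paz's statement "Orin is a knave and Soren is a knight" should be False; it is.
Soren is a knight, so "either Priya is a knight or Paz is a knave" must be True — and it is.
As a knight, Orin's statement "it is not the case that Soren is a knave" should be True; it is.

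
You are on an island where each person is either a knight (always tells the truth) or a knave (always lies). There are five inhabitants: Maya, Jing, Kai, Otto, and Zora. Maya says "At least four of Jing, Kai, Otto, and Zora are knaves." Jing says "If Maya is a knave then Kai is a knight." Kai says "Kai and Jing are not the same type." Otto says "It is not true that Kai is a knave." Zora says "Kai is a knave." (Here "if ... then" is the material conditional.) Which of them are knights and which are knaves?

Maya is a knave; "at least four of Jing, Kai, Otto, and Zora are knaves" is False, as required.
Jing (knave): "if Maya is a knave then Kai is a knight" — False. ✓
Kai is a knave, and the claim "Kai and Jing are not the same type" is indeed False.
As a knave, Otto's statement "it is not true that Kai is a knave" should be False; it is.
Since Zora is a knight, "Kai is a knave" needs to be true, which holds.

Maya is a knave, Jing is a knave, Kai is a knave, Otto is a knave, and Zora is a knight.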